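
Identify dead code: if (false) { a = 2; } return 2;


condition is constant false, so the whole block is unreachable
Dead: 'if (false) { a = 2; }'


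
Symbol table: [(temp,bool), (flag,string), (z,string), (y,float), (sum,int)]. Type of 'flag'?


Lookup 'flag' → type string


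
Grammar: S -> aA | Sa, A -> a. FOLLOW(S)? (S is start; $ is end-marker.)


$ ∈ FOLLOW(S). For each A -> αBβ: add FIRST(β)\{ε} to FOLLOW(B); if β nullable, add FOLLOW(A).
FOLLOW(S) = {$, a}


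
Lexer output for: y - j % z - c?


Scan left to right, longest-match per lexeme
Tokens: ID(y), OP(-), ID(j), OP(%), ID(z), OP(-), ID(c)


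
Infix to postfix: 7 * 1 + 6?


Left to right (same or higher precedence on left)
Postfix: 7 1 * 6 +


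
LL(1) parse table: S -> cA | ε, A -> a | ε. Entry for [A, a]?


For [A, a]: 'a' ∈ FIRST(a)
Entry: A -> a


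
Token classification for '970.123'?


Pattern: digits with a decimal point
Type: FLOAT_LITERAL


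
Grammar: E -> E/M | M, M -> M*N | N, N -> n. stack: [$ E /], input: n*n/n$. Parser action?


no handle ('E/' is not any RHS); shift 'n'
Action: shift


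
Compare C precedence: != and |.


'!=' is equality (level 6); '|' is bitwise OR (level 3)
Higher level binds tighter
'!=' has higher precedence than '|'


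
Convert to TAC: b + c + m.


Break into single-operator statements:
t1 = b + c
t2 = t1 + m


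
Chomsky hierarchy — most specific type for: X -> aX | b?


Right-linear: every RHS is a terminal or a terminal followed by one nonterminal
Classification: Type 3 (Regular)


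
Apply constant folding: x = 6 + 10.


6 + 10 = 16 at compile time
Optimized: x = 16


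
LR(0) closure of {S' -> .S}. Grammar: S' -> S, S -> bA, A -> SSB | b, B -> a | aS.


Start: S' -> .S
For each item with dot before a nonterminal B, add B -> .γ for every B-production
Closure: [S' -> .S, S -> .bA]


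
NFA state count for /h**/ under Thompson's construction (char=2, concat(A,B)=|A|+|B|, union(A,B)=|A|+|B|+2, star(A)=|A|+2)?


Syntax tree has 1 char leaf(s), 0 union(s), 2 star(s)
chars contribute 1×2 = 2; each union adds +2; each star adds +2
Total: 2 + 0 + 4 = 6 states


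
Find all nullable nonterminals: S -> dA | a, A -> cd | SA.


A nonterminal is nullable iff some alternative derives ε (directly, or every symbol in it is nullable)
Nullable: {}


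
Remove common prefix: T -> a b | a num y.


Common prefix: 'a'
Factored: T -> a T', T' -> b | num y


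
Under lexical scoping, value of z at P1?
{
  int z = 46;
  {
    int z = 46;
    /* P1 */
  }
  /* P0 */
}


z declared in the same block as P1
z = 46


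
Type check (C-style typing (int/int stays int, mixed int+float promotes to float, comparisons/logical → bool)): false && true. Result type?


Operand types: bool && bool
Rule: logical operators take bool operands and yield bool
Result type: bool


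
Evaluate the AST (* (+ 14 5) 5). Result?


Evaluate inner: (+ 14 5) = 19
Evaluate root: (* 19 5) = 95
Result: 95


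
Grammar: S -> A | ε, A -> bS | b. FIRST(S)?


Per alternative of S: FIRST(A) = {b}; FIRST(ε) = {ε}
FIRST(S) = {b, ε}


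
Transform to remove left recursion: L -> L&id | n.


Left-recursive alternatives: L&id; non-recursive: n
Introduce L': L -> nL', L' -> &idL' | ε


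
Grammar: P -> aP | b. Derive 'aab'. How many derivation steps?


Derivation: P => aP => aaP => aab
Steps: 3


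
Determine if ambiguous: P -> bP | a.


right-linear, alternatives start with distinct terminals 'b' vs 'a': unique leftmost derivation
Unambiguous


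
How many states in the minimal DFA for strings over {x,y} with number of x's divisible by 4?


Track (count of x) mod 4: states 0..3, accept at 0
Minimal DFA: 4 states


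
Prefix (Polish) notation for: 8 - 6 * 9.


'*' binds tighter: tree is (- 8 (* 6 9))
Prefix: - 8 * 6 9


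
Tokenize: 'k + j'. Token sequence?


Scan left to right, longest-match per lexeme
Tokens: ID(k), OP(+), ID(j)


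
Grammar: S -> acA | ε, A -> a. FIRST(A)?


Per alternative of A: FIRST(a) = {a}
FIRST(A) = {a}


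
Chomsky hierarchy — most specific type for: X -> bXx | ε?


Single nonterminal LHS, but b^n x^n is not regular
Classification: Type 2 (Context-Free)


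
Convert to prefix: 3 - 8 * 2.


'*' binds tighter: tree is (- 3 (* 8 2))
Prefix: - 3 * 8 2


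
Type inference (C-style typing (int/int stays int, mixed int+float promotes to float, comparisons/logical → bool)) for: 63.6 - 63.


Operand types: float - int
Rule: mixed int/float promotes to float; int/int stays int
Result type: float


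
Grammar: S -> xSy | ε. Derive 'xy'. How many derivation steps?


Derivation: S => xSy => xy
Steps: 2


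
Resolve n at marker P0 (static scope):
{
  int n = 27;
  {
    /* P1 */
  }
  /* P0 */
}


n declared in the same block as P0
n = 27


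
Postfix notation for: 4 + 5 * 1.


* has higher precedence, evaluate 5*1 first
Postfix: 4 5 1 * +


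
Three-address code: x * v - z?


Break into single-operator statements:
t1 = x * v
t2 = t1 - z


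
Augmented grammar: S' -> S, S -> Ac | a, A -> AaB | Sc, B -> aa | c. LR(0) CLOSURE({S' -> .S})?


Start: S' -> .S
For each item with dot before a nonterminal B, add B -> .γ for every B-production
Closure: [S' -> .S, S -> .Ac, S -> .a, A -> .AaB, A -> .Sc]


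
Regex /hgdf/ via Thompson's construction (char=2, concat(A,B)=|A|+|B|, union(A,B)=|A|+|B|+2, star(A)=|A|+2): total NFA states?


Syntax tree has 4 char leaf(s), 0 union(s), 0 star(s)
chars contribute 4×2 = 8; each union adds +2; each star adds +2
Total: 8 + 0 + 0 = 8 states


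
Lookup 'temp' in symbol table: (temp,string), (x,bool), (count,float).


Lookup 'temp' → type string


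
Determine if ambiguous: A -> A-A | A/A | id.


'id-id/id' has two parse trees (no precedence encoded between - and /)
Ambiguous


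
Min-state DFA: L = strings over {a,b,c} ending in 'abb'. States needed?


Track the longest suffix of input matching a prefix of 'abb': 4 classes (prefixes of length 0..3)
Minimal DFA: 4 states


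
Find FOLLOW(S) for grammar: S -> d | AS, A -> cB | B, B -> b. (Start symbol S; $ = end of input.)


$ ∈ FOLLOW(S). For each A -> αBβ: add FIRST(β)\{ε} to FOLLOW(B); if β nullable, add FOLLOW(A).
FOLLOW(S) = {$}


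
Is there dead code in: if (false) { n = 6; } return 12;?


condition is constant false, so the whole block is unreachable
Dead: 'if (false) { n = 6; }'


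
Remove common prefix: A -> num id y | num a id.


Common prefix: 'num'
Factored: A -> num A', A' -> id y | a id


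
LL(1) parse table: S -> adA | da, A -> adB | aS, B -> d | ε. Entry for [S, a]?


For [S, a]: 'a' ∈ FIRST(adA)
Entry: S -> adA


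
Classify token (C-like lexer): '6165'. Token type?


Pattern: digits only
Type: INTEGER_LITERAL


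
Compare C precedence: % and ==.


'%' is multiplicative (level 10); '==' is equality (level 6)
Higher level binds tighter
'%' has higher precedence than '=='


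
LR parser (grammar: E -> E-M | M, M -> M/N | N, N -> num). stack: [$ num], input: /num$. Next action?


'num' on top is the handle for N -> num
Action: reduce (N -> num)


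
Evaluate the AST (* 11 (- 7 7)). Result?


Evaluate inner: (- 7 7) = 0
Evaluate root: (* 11 0) = 0
Result: 0


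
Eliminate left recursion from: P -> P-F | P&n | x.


Left-recursive alternatives: P-F, P&n; non-recursive: x
Introduce P': P -> xP', P' -> -FP' | &nP' | ε


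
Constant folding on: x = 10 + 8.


10 + 8 = 18 at compile time
Optimized: x = 18


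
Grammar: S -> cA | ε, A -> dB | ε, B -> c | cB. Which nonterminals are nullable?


A nonterminal is nullable iff some alternative derives ε (directly, or every symbol in it is nullable)
Nullable: {A, S}


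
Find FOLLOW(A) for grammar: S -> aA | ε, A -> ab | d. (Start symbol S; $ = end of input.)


$ ∈ FOLLOW(S). For each A -> αBβ: add FIRST(β)\{ε} to FOLLOW(B); if β nullable, add FOLLOW(A).
FOLLOW(A) = {$}


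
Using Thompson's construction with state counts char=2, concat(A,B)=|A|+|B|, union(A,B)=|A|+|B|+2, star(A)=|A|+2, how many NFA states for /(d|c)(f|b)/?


Syntax tree has 4 char leaf(s), 2 union(s), 0 star(s)
chars contribute 4×2 = 8; each union adds +2; each star adds +2
Total: 8 + 4 + 0 = 12 states


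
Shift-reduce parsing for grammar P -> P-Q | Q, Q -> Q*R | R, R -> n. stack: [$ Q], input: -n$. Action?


lookahead ∉ {*} so Q won't extend; reduce P -> Q
Action: reduce (P -> Q)


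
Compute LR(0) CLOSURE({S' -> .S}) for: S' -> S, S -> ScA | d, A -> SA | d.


Start: S' -> .S
For each item with dot before a nonterminal B, add B -> .γ for every B-production
Closure: [S' -> .S, S -> .ScA, S -> .d]


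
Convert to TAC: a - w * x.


Break into single-operator statements:
t1 = w * x
t2 = a - t1


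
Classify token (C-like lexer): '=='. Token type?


Pattern: operator symbol
Type: OPERATOR


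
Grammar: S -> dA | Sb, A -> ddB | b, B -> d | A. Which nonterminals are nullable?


A nonterminal is nullable iff some alternative derives ε (directly, or every symbol in it is nullable)
Nullable: {}


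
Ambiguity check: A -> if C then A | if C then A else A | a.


dangling else: 'if C then if C then a else a' parses two ways
Ambiguous


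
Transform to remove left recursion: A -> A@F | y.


Left-recursive alternatives: A@F; non-recursive: y
Introduce A': A -> yA', A' -> @FA' | ε


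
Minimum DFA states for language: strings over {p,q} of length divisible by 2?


Track length mod 2: states 0..1, accept at 0
Minimal DFA: 2 states


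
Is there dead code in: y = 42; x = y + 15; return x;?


y is read by x's definition; x is returned
No dead code


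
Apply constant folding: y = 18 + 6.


18 + 6 = 24 at compile time
Optimized: y = 24


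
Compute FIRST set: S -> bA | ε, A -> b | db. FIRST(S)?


Per alternative of S: FIRST(bA) = {b}; FIRST(ε) = {ε}
FIRST(S) = {b, ε}


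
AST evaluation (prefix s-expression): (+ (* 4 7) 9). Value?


Evaluate inner: (* 4 7) = 28
Evaluate root: (+ 28 9) = 37
Result: 37


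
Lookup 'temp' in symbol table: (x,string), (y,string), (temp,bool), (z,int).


Lookup 'temp' → type bool


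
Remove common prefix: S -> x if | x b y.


Common prefix: 'x'
Factored: S -> x S', S' -> if | b y


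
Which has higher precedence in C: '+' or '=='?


'+' is additive (level 9); '==' is equality (level 6)
Higher level binds tighter
'+' has higher precedence than '=='


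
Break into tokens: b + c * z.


Scan left to right, longest-match per lexeme
Tokens: ID(b), OP(+), ID(c), OP(*), ID(z)


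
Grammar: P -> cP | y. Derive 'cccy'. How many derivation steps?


Derivation: P => cP => ccP => cccP => cccy
Steps: 4


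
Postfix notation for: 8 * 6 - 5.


Left to right (same or higher precedence on left)
Postfix: 8 6 * 5 -


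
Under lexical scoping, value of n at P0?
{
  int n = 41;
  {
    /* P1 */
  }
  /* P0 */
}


n declared in the same block as P0
n = 41


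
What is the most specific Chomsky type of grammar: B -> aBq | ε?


Single nonterminal LHS, but a^n q^n is not regular
Classification: Type 2 (Context-Free)


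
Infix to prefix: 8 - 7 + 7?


left-to-right (same/higher precedence on left): tree is (+ (- 8 7) 7)
Prefix: + - 8 7 7


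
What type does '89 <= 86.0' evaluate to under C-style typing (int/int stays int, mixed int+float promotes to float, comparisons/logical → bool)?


Operand types: int <= float
Rule: comparison yields bool
Result type: bool


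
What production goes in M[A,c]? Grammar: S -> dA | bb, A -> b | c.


For [A, c]: 'c' ∈ FIRST(c)
Entry: A -> c


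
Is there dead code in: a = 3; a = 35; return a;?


first assignment to a is overwritten before any read
Dead: 'a = 3'


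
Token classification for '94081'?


Pattern: digits only
Type: INTEGER_LITERAL


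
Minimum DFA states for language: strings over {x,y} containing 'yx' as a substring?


KMP-style automaton: 2 progress states + 1 absorbing accept = 3
Minimal DFA: 3 states


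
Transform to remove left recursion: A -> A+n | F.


Left-recursive alternatives: A+n; non-recursive: F
Introduce A': A -> FA', A' -> +nA' | ε


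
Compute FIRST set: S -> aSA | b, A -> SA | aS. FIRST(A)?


Per alternative of A: FIRST(SA) = {a, b}; FIRST(aS) = {a}
FIRST(A) = {a, b}


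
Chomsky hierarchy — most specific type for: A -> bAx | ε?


Single nonterminal LHS, but b^n x^n is not regular
Classification: Type 2 (Context-Free)


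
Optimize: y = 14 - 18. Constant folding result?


14 - 18 = -4 at compile time
Optimized: y = -4


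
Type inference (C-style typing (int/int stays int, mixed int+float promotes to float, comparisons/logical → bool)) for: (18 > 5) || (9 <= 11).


Operand types: bool || bool
Rule: logical operators take bool operands and yield bool
Result type: bool


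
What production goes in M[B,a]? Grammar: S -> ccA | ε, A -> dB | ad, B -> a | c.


For [B, a]: 'a' ∈ FIRST(a)
Entry: B -> a


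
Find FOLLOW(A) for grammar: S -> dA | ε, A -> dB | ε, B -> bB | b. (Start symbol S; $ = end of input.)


$ ∈ FOLLOW(S). For each A -> αBβ: add FIRST(β)\{ε} to FOLLOW(B); if β nullable, add FOLLOW(A).
FOLLOW(A) = {$}


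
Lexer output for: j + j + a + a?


Scan left to right, longest-match per lexeme
Tokens: ID(j), OP(+), ID(j), OP(+), ID(a), OP(+), ID(a)


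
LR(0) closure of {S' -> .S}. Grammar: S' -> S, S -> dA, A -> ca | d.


Start: S' -> .S
For each item with dot before a nonterminal B, add B -> .γ for every B-production
Closure: [S' -> .S, S -> .dA]


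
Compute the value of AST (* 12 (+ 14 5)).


Evaluate inner: (+ 14 5) = 19
Evaluate root: (* 12 19) = 228
Result: 228


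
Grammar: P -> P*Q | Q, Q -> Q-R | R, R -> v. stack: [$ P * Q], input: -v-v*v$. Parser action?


'-' can extend Q; shift to build Q -> Q-R
Action: shift


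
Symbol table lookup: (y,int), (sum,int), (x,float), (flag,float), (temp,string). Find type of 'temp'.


Lookup 'temp' → type string


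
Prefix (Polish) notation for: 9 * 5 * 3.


left-to-right (same/higher precedence on left): tree is (* (* 9 5) 3)
Prefix: * * 9 5 3


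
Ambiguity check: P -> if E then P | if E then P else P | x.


dangling else: 'if E then if E then x else x' parses two ways
Ambiguous


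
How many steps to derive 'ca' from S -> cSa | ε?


Derivation: S => cSa => ca
Steps: 2


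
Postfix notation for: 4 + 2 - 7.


Left to right (same or higher precedence on left)
Postfix: 4 2 + 7 -


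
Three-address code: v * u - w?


Break into single-operator statements:
t1 = v * u
t2 = t1 - w


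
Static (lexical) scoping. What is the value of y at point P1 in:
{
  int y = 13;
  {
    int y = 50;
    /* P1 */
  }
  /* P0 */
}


y declared in the same block as P1
y = 50


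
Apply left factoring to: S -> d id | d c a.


Common prefix: 'd'
Factored: S -> d S', S' -> id | c a


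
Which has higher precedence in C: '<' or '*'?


'*' is multiplicative (level 10); '<' is relational (level 7)
Higher level binds tighter
'*' has higher precedence than '<'


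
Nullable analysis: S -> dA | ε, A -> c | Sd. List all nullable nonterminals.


A nonterminal is nullable iff some alternative derives ε (directly, or every symbol in it is nullable)
Nullable: {S}


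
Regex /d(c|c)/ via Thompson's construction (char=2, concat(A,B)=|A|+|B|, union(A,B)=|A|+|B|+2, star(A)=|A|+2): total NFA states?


Syntax tree has 3 char leaf(s), 1 union(s), 0 star(s)
chars contribute 3×2 = 6; each union adds +2; each star adds +2
Total: 6 + 2 + 0 = 8 states


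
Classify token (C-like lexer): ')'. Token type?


Pattern: delimiter/punctuation
Type: PUNCTUATION


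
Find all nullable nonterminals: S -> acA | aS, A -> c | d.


A nonterminal is nullable iff some alternative derives ε (directly, or every symbol in it is nullable)
Nullable: {}


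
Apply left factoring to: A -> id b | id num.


Common prefix: 'id'
Factored: A -> id A', A' -> b | num


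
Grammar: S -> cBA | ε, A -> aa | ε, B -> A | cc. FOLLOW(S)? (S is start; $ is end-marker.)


$ ∈ FOLLOW(S). For each A -> αBβ: add FIRST(β)\{ε} to FOLLOW(B); if β nullable, add FOLLOW(A).
FOLLOW(S) = {$}


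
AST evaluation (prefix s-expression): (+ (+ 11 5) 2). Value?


Evaluate inner: (+ 11 5) = 16
Evaluate root: (+ 16 2) = 18
Result: 18


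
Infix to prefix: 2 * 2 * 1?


left-to-right (same/higher precedence on left): tree is (* (* 2 2) 1)
Prefix: * * 2 2 1


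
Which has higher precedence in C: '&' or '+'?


'+' is additive (level 9); '&' is bitwise AND (level 5)
Higher level binds tighter
'+' has higher precedence than '&'


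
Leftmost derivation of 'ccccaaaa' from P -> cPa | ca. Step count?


Derivation: P => cPa => ccPaa => cccPaaa => ccccaaaa
Steps: 4


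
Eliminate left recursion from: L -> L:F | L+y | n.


Left-recursive alternatives: L:F, L+y; non-recursive: n
Introduce L': L -> nL', L' -> :FL' | +yL' | ε


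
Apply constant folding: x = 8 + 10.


8 + 10 = 18 at compile time
Optimized: x = 18


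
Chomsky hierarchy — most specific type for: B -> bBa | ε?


Single nonterminal LHS, but b^n a^n is not regular
Classification: Type 2 (Context-Free)


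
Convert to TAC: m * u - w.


Break into single-operator statements:
t1 = m * u
t2 = t1 - w


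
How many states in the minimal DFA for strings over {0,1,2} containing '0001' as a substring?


KMP-style automaton: 4 progress states + 1 absorbing accept = 5
Minimal DFA: 5 states


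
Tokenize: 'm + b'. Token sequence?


Scan left to right, longest-match per lexeme
Tokens: ID(m), OP(+), ID(b)


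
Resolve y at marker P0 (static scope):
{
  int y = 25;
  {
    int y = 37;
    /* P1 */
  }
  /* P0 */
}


y declared in the same block as P0
y = 25


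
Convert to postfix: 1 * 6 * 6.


Left to right (same or higher precedence on left)
Postfix: 1 6 * 6 *


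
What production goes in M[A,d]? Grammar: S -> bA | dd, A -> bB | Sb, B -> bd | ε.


For [A, d]: 'd' ∈ FIRST(Sb)
Entry: A -> Sb


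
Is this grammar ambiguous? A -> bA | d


right-linear, alternatives start with distinct terminals 'b' vs 'd': unique leftmost derivation
Unambiguous


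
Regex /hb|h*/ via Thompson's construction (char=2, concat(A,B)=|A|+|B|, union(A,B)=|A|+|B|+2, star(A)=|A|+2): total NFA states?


Syntax tree has 3 char leaf(s), 1 union(s), 1 star(s)
chars contribute 3×2 = 6; each union adds +2; each star adds +2
Total: 6 + 2 + 2 = 10 states


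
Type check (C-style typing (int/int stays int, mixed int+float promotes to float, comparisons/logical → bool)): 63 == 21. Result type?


Operand types: int == int
Rule: comparison yields bool
Result type: bool


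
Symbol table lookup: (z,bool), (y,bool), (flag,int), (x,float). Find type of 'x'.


Lookup 'x' → type float


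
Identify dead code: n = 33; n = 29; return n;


first assignment to n is overwritten before any read
Dead: 'n = 33'


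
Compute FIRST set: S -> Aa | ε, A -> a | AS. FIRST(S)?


Per alternative of S: FIRST(Aa) = {a}; FIRST(ε) = {ε}
FIRST(S) = {a, ε}


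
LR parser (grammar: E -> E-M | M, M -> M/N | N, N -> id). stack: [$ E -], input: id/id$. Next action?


no handle ('E-' is not any RHS); shift 'id'
Action: shift


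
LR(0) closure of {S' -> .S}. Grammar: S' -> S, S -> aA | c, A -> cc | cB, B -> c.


Start: S' -> .S
For each item with dot before a nonterminal B, add B -> .γ for every B-production
Closure: [S' -> .S, S -> .aA, S -> .c]


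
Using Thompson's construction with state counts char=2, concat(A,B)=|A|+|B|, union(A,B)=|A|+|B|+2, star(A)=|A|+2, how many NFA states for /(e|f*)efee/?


Syntax tree has 6 char leaf(s), 1 union(s), 1 star(s)
chars contribute 6×2 = 12; each union adds +2; each star adds +2
Total: 12 + 2 + 2 = 16 states


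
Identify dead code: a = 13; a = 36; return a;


first assignment to a is overwritten before any read
Dead: 'a = 13'


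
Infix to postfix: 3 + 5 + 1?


Left to right (same or higher precedence on left)
Postfix: 3 5 + 1 +


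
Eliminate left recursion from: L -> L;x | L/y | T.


Left-recursive alternatives: L;x, L/y; non-recursive: T
Introduce L': L -> TL', L' -> ;xL' | /yL' | ε


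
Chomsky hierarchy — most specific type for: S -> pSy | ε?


Single nonterminal LHS, but p^n y^n is not regular
Classification: Type 2 (Context-Free)


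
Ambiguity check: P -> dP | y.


right-linear, alternatives start with distinct terminals 'd' vs 'y': unique leftmost derivation
Unambiguous


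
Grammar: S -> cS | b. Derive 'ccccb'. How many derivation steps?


Derivation: S => cS => ccS => cccS => ccccS => ccccb
Steps: 5


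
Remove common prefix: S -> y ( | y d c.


Common prefix: 'y'
Factored: S -> y S', S' -> ( | d c


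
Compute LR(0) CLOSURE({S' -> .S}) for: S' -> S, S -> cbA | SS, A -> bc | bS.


Start: S' -> .S
For each item with dot before a nonterminal B, add B -> .γ for every B-production
Closure: [S' -> .S, S -> .cbA, S -> .SS]


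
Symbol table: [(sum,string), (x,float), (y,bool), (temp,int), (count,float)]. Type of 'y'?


Lookup 'y' → type bool


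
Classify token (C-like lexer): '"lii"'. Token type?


Pattern: double-quoted sequence
Type: STRING_LITERAL


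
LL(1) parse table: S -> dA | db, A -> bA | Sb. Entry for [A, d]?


For [A, d]: 'd' ∈ FIRST(Sb)
Entry: A -> Sb


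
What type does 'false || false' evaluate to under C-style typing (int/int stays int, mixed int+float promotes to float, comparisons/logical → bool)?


Operand types: bool || bool
Rule: logical operators take bool operands and yield bool
Result type: bool


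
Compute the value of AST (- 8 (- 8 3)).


Evaluate inner: (- 8 3) = 5
Evaluate root: (- 8 5) = 3
Result: 3


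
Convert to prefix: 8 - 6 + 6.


left-to-right (same/higher precedence on left): tree is (+ (- 8 6) 6)
Prefix: + - 8 6 6


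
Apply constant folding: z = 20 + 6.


20 + 6 = 26 at compile time
Optimized: z = 26


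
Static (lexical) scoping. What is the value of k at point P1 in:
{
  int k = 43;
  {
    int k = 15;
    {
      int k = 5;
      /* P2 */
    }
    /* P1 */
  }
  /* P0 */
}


k declared in the same block as P1
k = 15


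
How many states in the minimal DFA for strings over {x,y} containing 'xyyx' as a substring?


KMP-style automaton: 4 progress states + 1 absorbing accept = 5
Minimal DFA: 5 states


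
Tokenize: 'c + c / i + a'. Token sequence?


Scan left to right, longest-match per lexeme
Tokens: ID(c), OP(+), ID(c), OP(/), ID(i), OP(+), ID(a)


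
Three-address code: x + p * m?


Break into single-operator statements:
t1 = p * m
t2 = x + t1


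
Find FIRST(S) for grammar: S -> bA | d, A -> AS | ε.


Per alternative of S: FIRST(bA) = {b}; FIRST(d) = {d}
FIRST(S) = {b, d}


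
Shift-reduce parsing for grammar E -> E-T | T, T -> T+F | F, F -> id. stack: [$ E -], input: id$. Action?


no handle ('E-' is not any RHS); shift 'id'
Action: shift


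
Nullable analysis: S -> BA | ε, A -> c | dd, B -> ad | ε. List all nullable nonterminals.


A nonterminal is nullable iff some alternative derives ε (directly, or every symbol in it is nullable)
Nullable: {B, S}


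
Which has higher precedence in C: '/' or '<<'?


'/' is multiplicative (level 10); '<<' is shift (level 8)
Higher level binds tighter
'/' has higher precedence than '<<'


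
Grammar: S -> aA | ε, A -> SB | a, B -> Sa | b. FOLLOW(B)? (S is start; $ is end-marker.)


$ ∈ FOLLOW(S). For each A -> αBβ: add FIRST(β)\{ε} to FOLLOW(B); if β nullable, add FOLLOW(A).
FOLLOW(B) = {$, a, b}


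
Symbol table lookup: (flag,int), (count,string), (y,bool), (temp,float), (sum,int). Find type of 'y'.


Lookup 'y' → type bool


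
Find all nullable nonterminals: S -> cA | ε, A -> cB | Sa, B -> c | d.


A nonterminal is nullable iff some alternative derives ε (directly, or every symbol in it is nullable)
Nullable: {S}


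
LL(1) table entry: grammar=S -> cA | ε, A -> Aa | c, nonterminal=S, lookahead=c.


For [S, c]: 'c' ∈ FIRST(cA)
Entry: S -> cA


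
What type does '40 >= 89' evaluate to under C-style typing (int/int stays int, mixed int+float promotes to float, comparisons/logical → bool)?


Operand types: int >= int
Rule: comparison yields bool
Result type: bool


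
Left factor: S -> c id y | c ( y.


Common prefix: 'c'
Factored: S -> c S', S' -> id y | ( y


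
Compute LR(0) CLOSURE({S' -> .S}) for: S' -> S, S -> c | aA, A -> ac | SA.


Start: S' -> .S
For each item with dot before a nonterminal B, add B -> .γ for every B-production
Closure: [S' -> .S, S -> .c, S -> .aA]


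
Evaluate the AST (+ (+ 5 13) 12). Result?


Evaluate inner: (+ 5 13) = 18
Evaluate root: (+ 18 12) = 30
Result: 30


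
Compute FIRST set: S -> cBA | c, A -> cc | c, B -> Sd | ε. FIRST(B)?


Per alternative of B: FIRST(Sd) = {c}; FIRST(ε) = {ε}
FIRST(B) = {c, ε}


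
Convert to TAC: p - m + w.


Break into single-operator statements:
t1 = p - m
t2 = t1 + w


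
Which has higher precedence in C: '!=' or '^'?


'!=' is equality (level 6); '^' is bitwise XOR (level 4)
Higher level binds tighter
'!=' has higher precedence than '^'


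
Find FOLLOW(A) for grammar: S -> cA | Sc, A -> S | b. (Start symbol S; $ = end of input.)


$ ∈ FOLLOW(S). For each A -> αBβ: add FIRST(β)\{ε} to FOLLOW(B); if β nullable, add FOLLOW(A).
FOLLOW(A) = {$, c}


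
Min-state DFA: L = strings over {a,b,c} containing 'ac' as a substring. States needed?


KMP-style automaton: 2 progress states + 1 absorbing accept = 3
Minimal DFA: 3 states


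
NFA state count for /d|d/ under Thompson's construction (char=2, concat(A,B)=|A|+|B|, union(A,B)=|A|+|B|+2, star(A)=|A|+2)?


Syntax tree has 2 char leaf(s), 1 union(s), 0 star(s)
chars contribute 2×2 = 4; each union adds +2; each star adds +2
Total: 4 + 2 + 0 = 6 states


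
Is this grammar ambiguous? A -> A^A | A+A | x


'x^x+x' has two parse trees (no precedence encoded between ^ and +)
Ambiguous


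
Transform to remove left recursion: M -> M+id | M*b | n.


Left-recursive alternatives: M+id, M*b; non-recursive: n
Introduce M': M -> nM', M' -> +idM' | *bM' | ε


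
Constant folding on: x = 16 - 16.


16 - 16 = 0 at compile time
Optimized: x = 0


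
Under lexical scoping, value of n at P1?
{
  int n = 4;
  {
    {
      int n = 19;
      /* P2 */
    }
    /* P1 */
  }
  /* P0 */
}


P1's block does not declare n; resolves to the enclosing declaration at depth 0
n = 4


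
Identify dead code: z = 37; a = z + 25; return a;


z is read by a's definition; a is returned
No dead code


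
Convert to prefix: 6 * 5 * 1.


left-to-right (same/higher precedence on left): tree is (* (* 6 5) 1)
Prefix: * * 6 5 1


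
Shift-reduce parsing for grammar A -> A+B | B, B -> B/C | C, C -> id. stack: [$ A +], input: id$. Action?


no handle ('A+' is not any RHS); shift 'id'
Action: shift


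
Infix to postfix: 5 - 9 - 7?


Left to right (same or higher precedence on left)
Postfix: 5 9 - 7 -


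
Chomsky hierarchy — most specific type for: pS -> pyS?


LHS has context (more than one symbol) and |LHS| ≤ |RHS|
Classification: Type 1 (Context-Sensitive)


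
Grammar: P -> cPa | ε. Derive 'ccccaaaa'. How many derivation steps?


Derivation: P => cPa => ccPaa => cccPaaa => ccccPaaaa => ccccaaaa
Steps: 5


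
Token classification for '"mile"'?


Pattern: double-quoted sequence
Type: STRING_LITERAL


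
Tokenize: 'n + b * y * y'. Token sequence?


Scan left to right, longest-match per lexeme
Tokens: ID(n), OP(+), ID(b), OP(*), ID(y), OP(*), ID(y)


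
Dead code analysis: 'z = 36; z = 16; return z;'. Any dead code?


first assignment to z is overwritten before any read
Dead: 'z = 36'


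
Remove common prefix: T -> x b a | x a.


Common prefix: 'x'
Factored: T -> x T', T' -> b a | a


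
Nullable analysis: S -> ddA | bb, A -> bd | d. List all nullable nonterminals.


A nonterminal is nullable iff some alternative derives ε (directly, or every symbol in it is nullable)
Nullable: {}


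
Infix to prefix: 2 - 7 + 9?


left-to-right (same/higher precedence on left): tree is (+ (- 2 7) 9)
Prefix: + - 2 7 9


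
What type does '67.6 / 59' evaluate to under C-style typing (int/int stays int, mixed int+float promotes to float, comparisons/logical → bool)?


Operand types: float / int
Rule: mixed int/float promotes to float; int/int stays int
Result type: float


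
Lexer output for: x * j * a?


Scan left to right, longest-match per lexeme
Tokens: ID(x), OP(*), ID(j), OP(*), ID(a)


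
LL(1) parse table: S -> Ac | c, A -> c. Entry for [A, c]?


For [A, c]: 'c' ∈ FIRST(c)
Entry: A -> c


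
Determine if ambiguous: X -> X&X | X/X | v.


'v&v/v' has two parse trees (no precedence encoded between & and /)
Ambiguous


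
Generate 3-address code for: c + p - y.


Break into single-operator statements:
t1 = c + p
t2 = t1 - y


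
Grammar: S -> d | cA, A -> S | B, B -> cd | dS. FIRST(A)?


Per alternative of A: FIRST(S) = {c, d}; FIRST(B) = {c, d}
FIRST(A) = {c, d}


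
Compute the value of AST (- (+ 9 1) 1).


Evaluate inner: (+ 9 1) = 10
Evaluate root: (- 10 1) = 9
Result: 9


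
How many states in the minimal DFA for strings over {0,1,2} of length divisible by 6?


Track length mod 6: states 0..5, accept at 0
Minimal DFA: 6 states


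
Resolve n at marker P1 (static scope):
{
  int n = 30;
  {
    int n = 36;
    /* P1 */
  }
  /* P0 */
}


n declared in the same block as P1
n = 36


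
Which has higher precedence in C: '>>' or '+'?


'+' is additive (level 9); '>>' is shift (level 8)
Higher level binds tighter
'+' has higher precedence than '>>'


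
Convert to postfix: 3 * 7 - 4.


Left to right (same or higher precedence on left)
Postfix: 3 7 * 4 -


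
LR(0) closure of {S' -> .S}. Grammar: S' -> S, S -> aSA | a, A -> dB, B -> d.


Start: S' -> .S
For each item with dot before a nonterminal B, add B -> .γ for every B-production
Closure: [S' -> .S, S -> .aSA, S -> .a]


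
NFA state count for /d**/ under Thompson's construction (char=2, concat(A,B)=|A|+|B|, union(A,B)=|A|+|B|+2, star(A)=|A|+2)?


Syntax tree has 1 char leaf(s), 0 union(s), 2 star(s)
chars contribute 1×2 = 2; each union adds +2; each star adds +2
Total: 2 + 0 + 4 = 6 states


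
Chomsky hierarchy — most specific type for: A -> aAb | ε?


Single nonterminal LHS, but a^n b^n is not regular
Classification: Type 2 (Context-Free)


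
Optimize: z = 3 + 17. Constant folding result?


3 + 17 = 20 at compile time
Optimized: z = 20


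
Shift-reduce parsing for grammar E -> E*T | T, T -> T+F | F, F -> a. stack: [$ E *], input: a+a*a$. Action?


no handle ('E*' is not any RHS); shift 'a'
Action: shift


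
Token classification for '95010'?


Pattern: digits only
Type: INTEGER_LITERAL


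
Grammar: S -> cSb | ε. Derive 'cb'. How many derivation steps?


Derivation: S => cSb => cb
Steps: 2


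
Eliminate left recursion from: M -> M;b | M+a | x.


Left-recursive alternatives: M;b, M+a; non-recursive: x
Introduce M': M -> xM', M' -> ;bM' | +aM' | ε


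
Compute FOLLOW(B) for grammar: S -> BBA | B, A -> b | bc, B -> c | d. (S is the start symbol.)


$ ∈ FOLLOW(S). For each A -> αBβ: add FIRST(β)\{ε} to FOLLOW(B); if β nullable, add FOLLOW(A).
FOLLOW(B) = {$, b, c, d}


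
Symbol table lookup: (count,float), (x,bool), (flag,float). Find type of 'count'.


Lookup 'count' → type float


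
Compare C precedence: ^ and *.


'*' is multiplicative (level 10); '^' is bitwise XOR (level 4)
Higher level binds tighter
'*' has higher precedence than '^'


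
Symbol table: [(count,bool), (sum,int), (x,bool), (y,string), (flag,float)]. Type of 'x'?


Lookup 'x' → type bool


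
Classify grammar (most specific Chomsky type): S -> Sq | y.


Left-linear: every RHS is a terminal or one nonterminal followed by a terminal
Classification: Type 3 (Regular)


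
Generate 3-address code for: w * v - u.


Break into single-operator statements:
t1 = w * v
t2 = t1 - u


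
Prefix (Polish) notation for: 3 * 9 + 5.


left-to-right (same/higher precedence on left): tree is (+ (* 3 9) 5)
Prefix: + * 3 9 5


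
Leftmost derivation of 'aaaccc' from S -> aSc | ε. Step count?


Derivation: S => aSc => aaScc => aaaSccc => aaaccc
Steps: 4


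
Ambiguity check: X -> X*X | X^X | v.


'v*v^v' has two parse trees (no precedence encoded between * and ^)
Ambiguous


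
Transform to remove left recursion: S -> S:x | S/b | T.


Left-recursive alternatives: S:x, S/b; non-recursive: T
Introduce S': S -> TS', S' -> :xS' | /bS' | ε


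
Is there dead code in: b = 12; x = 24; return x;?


b is assigned but never read
Dead: 'b = 12'


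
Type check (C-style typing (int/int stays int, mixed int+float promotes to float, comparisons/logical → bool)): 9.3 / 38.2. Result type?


Operand types: float / float
Rule: mixed int/float promotes to float; int/int stays int
Result type: float


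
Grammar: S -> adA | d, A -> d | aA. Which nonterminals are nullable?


A nonterminal is nullable iff some alternative derives ε (directly, or every symbol in it is nullable)
Nullable: {}


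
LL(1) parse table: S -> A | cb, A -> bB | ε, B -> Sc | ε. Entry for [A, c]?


For [A, c]: ε is nullable and 'c' ∈ FOLLOW(A)
Entry: A -> ε


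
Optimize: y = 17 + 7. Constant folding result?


17 + 7 = 24 at compile time
Optimized: y = 24


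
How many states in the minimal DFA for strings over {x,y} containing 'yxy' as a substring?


KMP-style automaton: 3 progress states + 1 absorbing accept = 4
Minimal DFA: 4 states


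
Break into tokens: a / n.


Scan left to right, longest-match per lexeme
Tokens: ID(a), OP(/), ID(n)


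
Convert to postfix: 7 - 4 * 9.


* has higher precedence, evaluate 4*9 first
Postfix: 7 4 9 * -


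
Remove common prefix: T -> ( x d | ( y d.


Common prefix: '('
Factored: T -> ( T', T' -> x d | y d


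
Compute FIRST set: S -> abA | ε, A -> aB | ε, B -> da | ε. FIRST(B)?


Per alternative of B: FIRST(da) = {d}; FIRST(ε) = {ε}
FIRST(B) = {d, ε}


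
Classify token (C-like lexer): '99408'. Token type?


Pattern: digits only
Type: INTEGER_LITERAL


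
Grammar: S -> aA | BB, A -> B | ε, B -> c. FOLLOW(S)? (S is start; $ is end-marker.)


$ ∈ FOLLOW(S). For each A -> αBβ: add FIRST(β)\{ε} to FOLLOW(B); if β nullable, add FOLLOW(A).
FOLLOW(S) = {$}


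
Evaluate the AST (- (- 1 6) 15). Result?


Evaluate inner: (- 1 6) = -5
Evaluate root: (- -5 15) = -20
Result: -20


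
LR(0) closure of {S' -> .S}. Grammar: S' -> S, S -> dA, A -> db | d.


Start: S' -> .S
For each item with dot before a nonterminal B, add B -> .γ for every B-production
Closure: [S' -> .S, S -> .dA]


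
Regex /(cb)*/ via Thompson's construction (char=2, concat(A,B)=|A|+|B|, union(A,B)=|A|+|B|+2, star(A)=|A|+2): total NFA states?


Syntax tree has 2 char leaf(s), 0 union(s), 1 star(s)
chars contribute 2×2 = 4; each union adds +2; each star adds +2
Total: 4 + 0 + 2 = 6 states


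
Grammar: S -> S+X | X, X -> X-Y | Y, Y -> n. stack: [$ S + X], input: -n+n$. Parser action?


'-' can extend X; shift to build X -> X-Y
Action: shift


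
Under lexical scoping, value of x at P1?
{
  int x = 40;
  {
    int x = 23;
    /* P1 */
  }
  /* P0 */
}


x declared in the same block as P1
x = 23


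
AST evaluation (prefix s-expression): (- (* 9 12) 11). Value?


Evaluate inner: (* 9 12) = 108
Evaluate root: (- 108 11) = 97
Result: 97


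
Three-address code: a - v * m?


Break into single-operator statements:
t1 = v * m
t2 = a - t1


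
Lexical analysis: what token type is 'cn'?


Pattern: letter/underscore followed by alphanumerics, not a keyword
Type: IDENTIFIER


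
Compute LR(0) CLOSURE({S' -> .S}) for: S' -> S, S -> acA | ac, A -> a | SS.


Start: S' -> .S
For each item with dot before a nonterminal B, add B -> .γ for every B-production
Closure: [S' -> .S, S -> .acA, S -> .ac]


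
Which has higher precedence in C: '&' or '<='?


'<=' is relational (level 7); '&' is bitwise AND (level 5)
Higher level binds tighter
'<=' has higher precedence than '&'


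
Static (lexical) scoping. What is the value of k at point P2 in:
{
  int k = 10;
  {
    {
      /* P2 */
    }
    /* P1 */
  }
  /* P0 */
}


P2's block does not declare k; resolves to the enclosing declaration at depth 0
k = 10


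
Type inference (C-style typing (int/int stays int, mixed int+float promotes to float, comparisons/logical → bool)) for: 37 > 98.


Operand types: int > int
Rule: comparison yields bool
Result type: bool


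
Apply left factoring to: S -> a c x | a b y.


Common prefix: 'a'
Factored: S -> a S', S' -> c x | b y


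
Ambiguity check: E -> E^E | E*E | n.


'n^n*n' has two parse trees (no precedence encoded between ^ and *)
Ambiguous


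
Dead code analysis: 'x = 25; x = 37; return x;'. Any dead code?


first assignment to x is overwritten before any read
Dead: 'x = 25'


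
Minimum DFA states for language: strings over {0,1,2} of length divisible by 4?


Track length mod 4: states 0..3, accept at 0
Minimal DFA: 4 states


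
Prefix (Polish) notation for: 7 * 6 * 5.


left-to-right (same/higher precedence on left): tree is (* (* 7 6) 5)
Prefix: * * 7 6 5


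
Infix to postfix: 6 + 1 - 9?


Left to right (same or higher precedence on left)
Postfix: 6 1 + 9 -


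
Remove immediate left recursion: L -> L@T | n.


Left-recursive alternatives: L@T; non-recursive: n
Introduce L': L -> nL', L' -> @TL' | ε


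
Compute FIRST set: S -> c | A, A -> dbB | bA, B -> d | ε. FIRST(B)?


Per alternative of B: FIRST(d) = {d}; FIRST(ε) = {ε}
FIRST(B) = {d, ε}


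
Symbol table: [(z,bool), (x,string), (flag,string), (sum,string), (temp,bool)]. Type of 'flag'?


Lookup 'flag' → type string


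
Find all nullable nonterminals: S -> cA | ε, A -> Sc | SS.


A nonterminal is nullable iff some alternative derives ε (directly, or every symbol in it is nullable)
Nullable: {A, S}


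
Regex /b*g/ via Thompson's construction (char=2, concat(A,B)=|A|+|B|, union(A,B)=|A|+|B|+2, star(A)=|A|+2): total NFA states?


Syntax tree has 2 char leaf(s), 0 union(s), 1 star(s)
chars contribute 2×2 = 4; each union adds +2; each star adds +2
Total: 4 + 0 + 2 = 6 states


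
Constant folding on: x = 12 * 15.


12 * 15 = 180 at compile time
Optimized: x = 180


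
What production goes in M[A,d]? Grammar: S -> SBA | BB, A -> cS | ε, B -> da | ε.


For [A, d]: ε is nullable and 'd' ∈ FOLLOW(A)
Entry: A -> ε


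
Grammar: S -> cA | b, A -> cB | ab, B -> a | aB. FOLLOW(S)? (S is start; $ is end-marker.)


$ ∈ FOLLOW(S). For each A -> αBβ: add FIRST(β)\{ε} to FOLLOW(B); if β nullable, add FOLLOW(A).
FOLLOW(S) = {$}


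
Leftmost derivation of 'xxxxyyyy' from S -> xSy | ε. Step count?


Derivation: S => xSy => xxSyy => xxxSyyy => xxxxSyyyy => xxxxyyyy
Steps: 5
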